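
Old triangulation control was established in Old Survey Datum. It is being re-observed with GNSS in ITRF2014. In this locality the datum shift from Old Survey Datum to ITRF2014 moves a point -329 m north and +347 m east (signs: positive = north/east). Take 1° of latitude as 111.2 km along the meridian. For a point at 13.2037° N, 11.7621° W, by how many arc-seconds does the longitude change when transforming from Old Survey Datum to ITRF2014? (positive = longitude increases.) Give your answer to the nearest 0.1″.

Δλ = 11.5″

At latitude 13.2037°, cos φ = 0.973564.
1° of longitude at this latitude = 111.2 × cos φ = 108.26 km, so Δλ = 347.0 / 108260.3 = 0.0032052° = 11.539″.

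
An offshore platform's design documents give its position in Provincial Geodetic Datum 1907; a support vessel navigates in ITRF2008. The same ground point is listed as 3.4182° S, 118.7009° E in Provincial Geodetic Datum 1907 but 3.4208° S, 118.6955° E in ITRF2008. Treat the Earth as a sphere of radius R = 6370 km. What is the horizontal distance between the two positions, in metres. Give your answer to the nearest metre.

665 m

Δφ = -3.4208° − -3.4182° = -0.0026°; Δλ = 118.6955° − 118.7009° = -0.0054°.
1° along a meridian = πR/180 = 111177 m.
ΔN = Δφ × 111177 = -289.1 m; ΔE = Δλ × 111177 × cos(-3.4182°) = -0.0054 × 111177 × 0.998221 = -599.3 m.
Distance = √(ΔE² + ΔN²) = √((-599.3)² + (-289.1)²) = 665.4 m.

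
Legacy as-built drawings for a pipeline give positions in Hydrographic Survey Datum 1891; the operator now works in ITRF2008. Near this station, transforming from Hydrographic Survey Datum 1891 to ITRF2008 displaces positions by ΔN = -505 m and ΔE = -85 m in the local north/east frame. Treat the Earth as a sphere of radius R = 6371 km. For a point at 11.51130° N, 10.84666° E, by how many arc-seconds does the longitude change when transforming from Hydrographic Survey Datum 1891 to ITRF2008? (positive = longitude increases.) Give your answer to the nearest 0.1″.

At latitude 11.51130°, cos φ = 0.979885.
One radian of longitude at latitude φ spans R cos φ, so Δλ = ΔE / (R cos φ) = -85.0 / (6371000 × 0.979885) = -1.3616e-05 rad = -2.808″.

Δλ = -2.8″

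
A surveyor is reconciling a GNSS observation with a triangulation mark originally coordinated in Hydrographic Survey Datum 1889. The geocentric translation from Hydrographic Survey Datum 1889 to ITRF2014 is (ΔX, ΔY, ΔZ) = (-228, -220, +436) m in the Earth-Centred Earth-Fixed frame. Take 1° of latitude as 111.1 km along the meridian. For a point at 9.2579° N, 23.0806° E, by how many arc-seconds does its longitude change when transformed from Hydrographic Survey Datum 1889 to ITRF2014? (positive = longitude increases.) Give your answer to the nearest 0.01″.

sin φ = 0.160879, cos φ = 0.986974, sin λ = 0.392026, cos λ = 0.919954.
East component: ΔE = −sin λ·ΔX + cos λ·ΔY = −(0.392026)(-228) + (0.919954)(-220) = -113.01 m.
1° of latitude spans 111100 m; at latitude φ, 1° of longitude spans that × cos φ = 109652.8 m, so Δλ = -113.01 / 109652.8 × 3600 = -3.710″.

Δλ = -3.71″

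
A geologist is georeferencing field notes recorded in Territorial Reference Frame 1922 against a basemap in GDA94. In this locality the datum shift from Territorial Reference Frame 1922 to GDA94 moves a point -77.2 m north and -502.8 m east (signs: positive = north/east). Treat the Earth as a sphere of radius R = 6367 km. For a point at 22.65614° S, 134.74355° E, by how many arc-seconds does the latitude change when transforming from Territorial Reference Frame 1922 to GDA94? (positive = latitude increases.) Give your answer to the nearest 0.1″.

On a sphere of radius R, 1 rad of latitude = R, so Δφ = ΔN / R = -77.2 / 6367000 = -1.2125e-05 rad = -2.501″.

Δφ = -2.5″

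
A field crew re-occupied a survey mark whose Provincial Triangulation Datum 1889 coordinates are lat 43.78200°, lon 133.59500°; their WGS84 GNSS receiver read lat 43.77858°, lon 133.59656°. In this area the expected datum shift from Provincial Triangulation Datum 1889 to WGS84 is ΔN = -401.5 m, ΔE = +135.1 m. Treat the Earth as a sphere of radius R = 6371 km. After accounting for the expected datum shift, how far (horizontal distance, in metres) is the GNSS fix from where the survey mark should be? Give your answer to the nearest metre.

Observed coordinate differences: Δφ = -0.00342°, Δλ = +0.00156°.
Converting to metres (1° lat = 111195 m, cos φ = 0.721978): observed ΔN = -380.3 m, observed ΔE = 125.2 m.
Subtracting the expected shift leaves a residual of -380.3 − (-401.5) = 21.2 m north and 125.2 − (135.1) = -9.9 m east.
Residual distance = √(21.2² + (-9.9)²) = 23.4 m.

23 m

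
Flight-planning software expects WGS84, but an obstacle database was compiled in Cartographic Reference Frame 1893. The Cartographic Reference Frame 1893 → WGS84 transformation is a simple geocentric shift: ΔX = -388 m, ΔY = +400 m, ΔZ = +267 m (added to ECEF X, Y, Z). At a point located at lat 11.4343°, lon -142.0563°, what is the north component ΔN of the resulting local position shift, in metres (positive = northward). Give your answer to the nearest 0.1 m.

The local north axis is (−sin φ cos λ, −sin φ sin λ, cos φ), giving ΔN = -60.659 + 48.759 + 261.701 = 249.80 m.

ΔN = 249.8 m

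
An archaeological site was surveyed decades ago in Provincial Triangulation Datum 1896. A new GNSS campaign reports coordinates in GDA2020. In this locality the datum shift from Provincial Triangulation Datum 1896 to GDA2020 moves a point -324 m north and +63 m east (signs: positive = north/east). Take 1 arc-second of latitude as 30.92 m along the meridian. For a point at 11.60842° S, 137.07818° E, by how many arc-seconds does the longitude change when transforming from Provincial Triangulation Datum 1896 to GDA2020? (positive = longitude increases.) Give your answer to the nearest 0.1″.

At latitude -11.60842°, cos φ = 0.979546.
1″ of longitude at this latitude = 30.92 × cos φ = 30.2876 m, so Δλ = 63.0 / 30.2876 = 2.080″.

Δλ = 2.1″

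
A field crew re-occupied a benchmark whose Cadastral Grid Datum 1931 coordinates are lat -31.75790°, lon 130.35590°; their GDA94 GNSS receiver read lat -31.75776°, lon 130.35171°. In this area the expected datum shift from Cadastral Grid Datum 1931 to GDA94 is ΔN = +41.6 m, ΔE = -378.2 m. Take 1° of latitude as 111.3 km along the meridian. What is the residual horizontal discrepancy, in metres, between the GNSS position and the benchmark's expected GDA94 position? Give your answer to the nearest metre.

32 m

Observed coordinate differences: Δφ = +0.00014°, Δλ = -0.00419°.
Converting to metres (1° lat = 111300 m, cos φ = 0.850280): observed ΔN = 15.6 m, observed ΔE = -396.5 m.
Subtracting the expected shift leaves a residual of 15.6 − (41.6) = -26.0 m north and -396.5 − (-378.2) = -18.3 m east.
Residual distance = √((-26.0)² + (-18.3)²) = 31.8 m.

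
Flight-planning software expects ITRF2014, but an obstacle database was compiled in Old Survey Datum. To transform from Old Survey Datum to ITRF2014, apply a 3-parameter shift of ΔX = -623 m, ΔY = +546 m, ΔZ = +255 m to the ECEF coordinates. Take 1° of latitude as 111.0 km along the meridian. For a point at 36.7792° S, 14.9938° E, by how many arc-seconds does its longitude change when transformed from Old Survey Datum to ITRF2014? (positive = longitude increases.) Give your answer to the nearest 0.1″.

sin φ = -0.598733, cos φ = 0.800949, sin λ = 0.258715, cos λ = 0.965954.
East component: ΔE = −sin λ·ΔX + cos λ·ΔY = −(0.258715)(-623) + (0.965954)(546) = 688.59 m.
1° of latitude spans 111000 m; at latitude φ, 1° of longitude spans that × cos φ = 88905.3 m, so Δλ = 688.59 / 88905.3 × 3600 = 27.883″.

Δλ = 27.9″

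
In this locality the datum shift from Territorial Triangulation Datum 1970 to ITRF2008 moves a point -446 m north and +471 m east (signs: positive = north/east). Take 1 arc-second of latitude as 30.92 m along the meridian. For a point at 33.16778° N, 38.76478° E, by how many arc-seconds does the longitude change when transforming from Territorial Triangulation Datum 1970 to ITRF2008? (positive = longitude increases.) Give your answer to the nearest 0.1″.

Δλ = 18.2″

At latitude 33.16778°, cos φ = 0.837072.
1″ of longitude at this latitude = 30.92 × cos φ = 25.8823 m, so Δλ = 471.0 / 25.8823 = 18.198″.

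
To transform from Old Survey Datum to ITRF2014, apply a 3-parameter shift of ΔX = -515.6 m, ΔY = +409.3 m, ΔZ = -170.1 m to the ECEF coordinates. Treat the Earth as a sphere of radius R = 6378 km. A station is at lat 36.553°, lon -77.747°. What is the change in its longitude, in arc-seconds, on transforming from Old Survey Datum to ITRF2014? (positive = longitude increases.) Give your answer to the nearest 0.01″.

Δλ = -16.79″

sin φ = 0.595566, cos φ = 0.803306, sin λ = -0.977220, cos λ = 0.212229.
East component: ΔE = −sin λ·ΔX + cos λ·ΔY = −(-0.977220)(-515.6) + (0.212229)(409.3) = -416.99 m.
1° of latitude spans πR/180 = 111317 m; at latitude φ, 1° of longitude spans that × cos φ = 89421.7 m, so Δλ = -416.99 / 89421.7 × 3600 = -16.787″.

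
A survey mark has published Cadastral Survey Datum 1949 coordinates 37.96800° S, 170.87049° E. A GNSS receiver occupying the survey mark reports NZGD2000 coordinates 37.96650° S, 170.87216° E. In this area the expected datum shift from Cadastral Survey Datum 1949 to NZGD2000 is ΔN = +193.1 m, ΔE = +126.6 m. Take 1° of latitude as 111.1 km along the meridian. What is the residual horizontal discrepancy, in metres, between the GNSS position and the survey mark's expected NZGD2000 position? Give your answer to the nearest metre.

Observed coordinate differences: Δφ = +0.00150°, Δλ = +0.00167°.
Converting to metres (1° lat = 111100 m, cos φ = 0.788354): observed ΔN = 166.7 m, observed ΔE = 146.3 m.
Subtracting the expected shift leaves a residual of 166.7 − (193.1) = -26.4 m north and 146.3 − (126.6) = 19.7 m east.
Residual distance = √((-26.4)² + 19.7²) = 33.0 m.

33 m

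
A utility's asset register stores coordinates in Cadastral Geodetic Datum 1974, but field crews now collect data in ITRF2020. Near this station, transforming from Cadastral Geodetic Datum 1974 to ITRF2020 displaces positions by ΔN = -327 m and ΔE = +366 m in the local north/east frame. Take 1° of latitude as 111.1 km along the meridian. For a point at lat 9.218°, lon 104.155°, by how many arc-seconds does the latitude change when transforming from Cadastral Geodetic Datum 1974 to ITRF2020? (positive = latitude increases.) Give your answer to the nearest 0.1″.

1° of latitude = 111.1 km, so Δφ = -327.0 / 111100 = -0.0029433° = -10.596″.

Δφ = -10.6″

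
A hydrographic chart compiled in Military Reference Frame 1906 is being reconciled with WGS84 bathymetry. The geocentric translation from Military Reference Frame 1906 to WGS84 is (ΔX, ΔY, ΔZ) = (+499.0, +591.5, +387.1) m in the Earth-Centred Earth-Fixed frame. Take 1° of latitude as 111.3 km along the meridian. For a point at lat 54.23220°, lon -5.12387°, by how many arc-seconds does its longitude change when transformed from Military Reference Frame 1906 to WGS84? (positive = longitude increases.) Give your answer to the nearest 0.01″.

Δλ = 35.07″

sin φ = 0.811392, cos φ = 0.584502, sin λ = -0.089309, cos λ = 0.996004.
East component: ΔE = −sin λ·ΔX + cos λ·ΔY = −(-0.089309)(499.0) + (0.996004)(591.5) = 633.70 m.
1° of latitude spans 111300 m; at latitude φ, 1° of longitude spans that × cos φ = 65055.0 m, so Δλ = 633.70 / 65055.0 × 3600 = 35.068″.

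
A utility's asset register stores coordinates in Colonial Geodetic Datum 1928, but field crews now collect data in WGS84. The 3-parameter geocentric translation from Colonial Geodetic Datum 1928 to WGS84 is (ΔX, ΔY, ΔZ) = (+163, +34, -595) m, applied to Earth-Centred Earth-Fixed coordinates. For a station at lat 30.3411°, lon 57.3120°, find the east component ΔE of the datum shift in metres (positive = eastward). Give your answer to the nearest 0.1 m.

The local east axis at (φ, λ) is (−sin λ, cos λ, 0), so ΔE = −sin(57.3120°)·163 + cos(57.3120°)·34 = -118.82 m.

ΔE = -118.8 m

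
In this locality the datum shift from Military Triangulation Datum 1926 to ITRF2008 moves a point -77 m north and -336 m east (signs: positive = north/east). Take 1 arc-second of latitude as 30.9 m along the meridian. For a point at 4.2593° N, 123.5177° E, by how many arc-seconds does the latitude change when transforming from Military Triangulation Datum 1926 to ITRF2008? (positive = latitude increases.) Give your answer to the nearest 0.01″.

1″ of latitude = 30.90 m, so Δφ = -77.0 / 30.90 = -2.492″.

Δφ = -2.49″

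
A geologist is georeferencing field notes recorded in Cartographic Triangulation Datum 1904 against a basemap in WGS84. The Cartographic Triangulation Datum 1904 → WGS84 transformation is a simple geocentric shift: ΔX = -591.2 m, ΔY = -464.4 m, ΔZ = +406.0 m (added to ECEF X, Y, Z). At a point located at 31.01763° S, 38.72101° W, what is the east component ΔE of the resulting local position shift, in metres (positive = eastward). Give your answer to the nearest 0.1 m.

The local east axis at (φ, λ) is (−sin λ, cos λ, 0), so ΔE = −sin(-38.72101°)·(-591.2) + cos(-38.72101°)·(-464.4) = -732.14 m.

ΔE = -732.1 m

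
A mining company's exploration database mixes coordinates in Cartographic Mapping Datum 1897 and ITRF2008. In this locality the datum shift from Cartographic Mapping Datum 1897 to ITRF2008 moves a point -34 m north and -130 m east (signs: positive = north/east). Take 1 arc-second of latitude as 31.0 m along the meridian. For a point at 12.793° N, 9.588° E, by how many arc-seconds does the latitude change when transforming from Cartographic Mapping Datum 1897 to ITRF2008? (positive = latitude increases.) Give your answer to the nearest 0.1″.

1″ of latitude = 31.00 m, so Δφ = -34.0 / 31.00 = -1.097″.

Δφ = -1.1″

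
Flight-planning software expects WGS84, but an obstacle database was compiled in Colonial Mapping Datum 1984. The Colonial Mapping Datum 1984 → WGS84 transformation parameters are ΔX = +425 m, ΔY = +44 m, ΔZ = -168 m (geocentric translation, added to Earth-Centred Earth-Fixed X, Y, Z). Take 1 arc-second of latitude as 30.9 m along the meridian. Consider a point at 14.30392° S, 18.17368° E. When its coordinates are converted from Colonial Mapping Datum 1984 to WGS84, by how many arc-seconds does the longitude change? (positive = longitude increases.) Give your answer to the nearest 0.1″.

sin φ = -0.247065, cos φ = 0.968999, sin λ = 0.311898, cos λ = 0.950115.
East component: ΔE = −sin λ·ΔX + cos λ·ΔY = −(0.311898)(425) + (0.950115)(44) = -90.75 m.
1° of latitude spans 3600 × 30.90 = 111240 m; at latitude φ, 1° of longitude spans that × cos φ = 107791.4 m, so Δλ = -90.75 / 107791.4 × 3600 = -3.031″.

Δλ = -3.0″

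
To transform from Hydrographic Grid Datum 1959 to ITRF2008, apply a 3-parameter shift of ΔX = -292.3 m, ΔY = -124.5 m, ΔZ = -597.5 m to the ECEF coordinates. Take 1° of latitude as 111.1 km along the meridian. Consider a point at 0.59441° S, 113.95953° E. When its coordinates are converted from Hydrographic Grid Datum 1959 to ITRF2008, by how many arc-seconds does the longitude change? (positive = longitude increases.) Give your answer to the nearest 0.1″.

sin φ = -0.010374, cos φ = 0.999946, sin λ = 0.913833, cos λ = -0.406091.
East component: ΔE = −sin λ·ΔX + cos λ·ΔY = −(0.913833)(-292.3) + (-0.406091)(-124.5) = 317.67 m.
1° of latitude spans 111100 m; at latitude φ, 1° of longitude spans that × cos φ = 111094.0 m, so Δλ = 317.67 / 111094.0 × 3600 = 10.294″.

Δλ = 10.3″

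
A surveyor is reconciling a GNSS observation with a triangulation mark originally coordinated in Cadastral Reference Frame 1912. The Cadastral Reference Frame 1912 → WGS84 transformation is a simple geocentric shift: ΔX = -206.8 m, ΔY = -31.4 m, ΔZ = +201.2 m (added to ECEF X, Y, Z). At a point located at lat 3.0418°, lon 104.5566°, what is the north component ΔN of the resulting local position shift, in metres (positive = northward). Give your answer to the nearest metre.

The local north axis is (−sin φ cos λ, −sin φ sin λ, cos φ), giving ΔN = -2.758 + 1.613 + 200.917 = 199.77 m.

ΔN = 200 m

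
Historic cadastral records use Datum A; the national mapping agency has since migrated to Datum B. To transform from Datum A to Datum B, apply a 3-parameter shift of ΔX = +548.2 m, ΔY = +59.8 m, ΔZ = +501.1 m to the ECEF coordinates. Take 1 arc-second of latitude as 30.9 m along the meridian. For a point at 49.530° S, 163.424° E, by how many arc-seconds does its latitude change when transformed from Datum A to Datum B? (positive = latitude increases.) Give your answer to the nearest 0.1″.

Δφ = -2.0″

sin φ = -0.760746, cos φ = 0.649050, sin λ = 0.285287, cos λ = -0.958442.
North component: ΔN = −sin φ cos λ·ΔX − sin φ sin λ·ΔY + cos φ·ΔZ = −(-0.760746)(-0.958442)(548.2) − (-0.760746)(0.285287)(59.8) + (0.649050)(501.1) = -61.49 m.
1° of latitude spans 3600 × 30.90 = 111240 m, so Δφ = -61.49 / 111240 × 3600 = -1.990″.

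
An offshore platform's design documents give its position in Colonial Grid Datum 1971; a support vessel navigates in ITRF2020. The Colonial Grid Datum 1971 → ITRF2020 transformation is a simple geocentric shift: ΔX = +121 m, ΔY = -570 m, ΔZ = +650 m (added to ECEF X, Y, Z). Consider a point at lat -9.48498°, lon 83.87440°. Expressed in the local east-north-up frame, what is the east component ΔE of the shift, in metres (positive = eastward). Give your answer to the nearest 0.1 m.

The local east axis at (φ, λ) is (−sin λ, cos λ, 0), so ΔE = −sin(83.87440°)·121 + cos(83.87440°)·(-570) = -181.13 m.

ΔE = -181.1 m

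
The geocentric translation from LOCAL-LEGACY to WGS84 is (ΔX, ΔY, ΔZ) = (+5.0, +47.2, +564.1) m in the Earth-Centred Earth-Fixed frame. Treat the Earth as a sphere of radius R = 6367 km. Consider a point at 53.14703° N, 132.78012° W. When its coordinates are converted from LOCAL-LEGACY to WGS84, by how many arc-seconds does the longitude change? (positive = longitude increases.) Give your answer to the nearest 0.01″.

sin φ = 0.800177, cos φ = 0.599764, sin λ = -0.733966, cos λ = -0.679187.
East component: ΔE = −sin λ·ΔX + cos λ·ΔY = −(-0.733966)(5.0) + (-0.679187)(47.2) = -28.39 m.
1° of latitude spans πR/180 = 111125 m; at latitude φ, 1° of longitude spans that × cos φ = 66648.8 m, so Δλ = -28.39 / 66648.8 × 3600 = -1.533″.

Δλ = -1.53″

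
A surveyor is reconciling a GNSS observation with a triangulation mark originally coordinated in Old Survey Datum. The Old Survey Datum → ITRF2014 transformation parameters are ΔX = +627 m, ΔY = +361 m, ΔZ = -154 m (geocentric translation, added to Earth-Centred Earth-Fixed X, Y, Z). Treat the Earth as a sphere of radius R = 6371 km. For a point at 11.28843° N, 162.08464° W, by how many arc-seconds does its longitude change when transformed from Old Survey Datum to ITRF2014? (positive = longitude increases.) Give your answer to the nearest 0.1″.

sin φ = 0.195748, cos φ = 0.980654, sin λ = -0.307612, cos λ = -0.951512.
East component: ΔE = −sin λ·ΔX + cos λ·ΔY = −(-0.307612)(627) + (-0.951512)(361) = -150.62 m.
1° of latitude spans πR/180 = 111195 m; at latitude φ, 1° of longitude spans that × cos φ = 109043.8 m, so Δλ = -150.62 / 109043.8 × 3600 = -4.973″.

Δλ = -5.0″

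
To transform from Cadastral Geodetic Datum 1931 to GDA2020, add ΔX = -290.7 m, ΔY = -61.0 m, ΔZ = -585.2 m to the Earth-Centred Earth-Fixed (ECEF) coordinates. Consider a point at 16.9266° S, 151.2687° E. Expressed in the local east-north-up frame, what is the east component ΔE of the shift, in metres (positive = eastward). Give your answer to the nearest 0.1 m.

ΔE = 193.2 m

The local east axis at (φ, λ) is (−sin λ, cos λ, 0), so ΔE = −sin(151.2687°)·(-290.7) + cos(151.2687°)·(-61.0) = 193.23 m.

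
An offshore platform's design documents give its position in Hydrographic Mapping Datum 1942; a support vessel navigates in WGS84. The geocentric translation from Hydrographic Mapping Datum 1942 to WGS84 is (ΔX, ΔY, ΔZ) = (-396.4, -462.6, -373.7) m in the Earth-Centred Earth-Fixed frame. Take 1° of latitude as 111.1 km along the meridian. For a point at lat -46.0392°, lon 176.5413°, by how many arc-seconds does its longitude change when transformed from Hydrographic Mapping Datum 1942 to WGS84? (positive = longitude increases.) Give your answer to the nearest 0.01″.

Δλ = 22.67″

sin φ = -0.719815, cos φ = 0.694166, sin λ = 0.060329, cos λ = -0.998179.
East component: ΔE = −sin λ·ΔX + cos λ·ΔY = −(0.060329)(-396.4) + (-0.998179)(-462.6) = 485.67 m.
1° of latitude spans 111100 m; at latitude φ, 1° of longitude spans that × cos φ = 77121.8 m, so Δλ = 485.67 / 77121.8 × 3600 = 22.671″.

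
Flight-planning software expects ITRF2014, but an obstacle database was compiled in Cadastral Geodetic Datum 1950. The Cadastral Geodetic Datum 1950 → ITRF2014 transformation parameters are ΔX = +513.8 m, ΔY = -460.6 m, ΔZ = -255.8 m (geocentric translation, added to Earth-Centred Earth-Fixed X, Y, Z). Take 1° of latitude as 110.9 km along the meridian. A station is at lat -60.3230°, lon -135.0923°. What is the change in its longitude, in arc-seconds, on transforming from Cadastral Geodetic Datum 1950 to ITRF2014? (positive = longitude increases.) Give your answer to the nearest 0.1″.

Δλ = 45.2″

sin φ = -0.868830, cos φ = 0.495110, sin λ = -0.705967, cos λ = -0.708245.
East component: ΔE = −sin λ·ΔX + cos λ·ΔY = −(-0.705967)(513.8) + (-0.708245)(-460.6) = 688.94 m.
1° of latitude spans 110900 m; at latitude φ, 1° of longitude spans that × cos φ = 54907.7 m, so Δλ = 688.94 / 54907.7 × 3600 = 45.170″.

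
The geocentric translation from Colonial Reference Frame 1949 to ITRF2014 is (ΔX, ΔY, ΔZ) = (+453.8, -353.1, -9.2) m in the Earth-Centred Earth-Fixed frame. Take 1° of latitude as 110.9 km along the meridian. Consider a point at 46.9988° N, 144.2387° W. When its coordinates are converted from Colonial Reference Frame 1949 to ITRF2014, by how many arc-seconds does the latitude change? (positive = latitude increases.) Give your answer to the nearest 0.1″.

sin φ = 0.731339, cos φ = 0.682014, sin λ = -0.584410, cos λ = -0.811459.
North component: ΔN = −sin φ cos λ·ΔX − sin φ sin λ·ΔY + cos φ·ΔZ = −(0.731339)(-0.811459)(453.8) − (0.731339)(-0.584410)(-353.1) + (0.682014)(-9.2) = 112.12 m.
1° of latitude spans 110900 m, so Δφ = 112.12 / 110900 × 3600 = 3.640″.

Δφ = 3.6″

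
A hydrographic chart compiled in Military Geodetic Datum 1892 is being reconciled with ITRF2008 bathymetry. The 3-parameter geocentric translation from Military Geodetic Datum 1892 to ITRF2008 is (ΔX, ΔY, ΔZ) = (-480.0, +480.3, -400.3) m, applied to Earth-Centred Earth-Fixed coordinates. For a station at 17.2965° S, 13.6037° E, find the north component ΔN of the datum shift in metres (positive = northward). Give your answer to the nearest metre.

ΔN = -487 m

At φ = -17.2965°, λ = 13.6037°: sin φ = -0.297317, cos φ = 0.954779, sin λ = 0.235205, cos λ = 0.971946.
ΔN = −sin φ cos λ·ΔX − sin φ sin λ·ΔY + cos φ·ΔZ = −(-0.297317)(0.971946)(-480.0) − (-0.297317)(0.235205)(480.3) + (0.954779)(-400.3) = -487.32 m.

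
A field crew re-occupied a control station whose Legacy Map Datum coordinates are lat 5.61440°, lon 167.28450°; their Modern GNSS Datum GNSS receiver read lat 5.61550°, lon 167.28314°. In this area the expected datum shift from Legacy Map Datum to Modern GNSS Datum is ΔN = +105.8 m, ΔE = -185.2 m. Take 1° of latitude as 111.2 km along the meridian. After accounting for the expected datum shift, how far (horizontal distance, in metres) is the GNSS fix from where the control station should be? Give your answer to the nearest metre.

Observed coordinate differences: Δφ = +0.00110°, Δλ = -0.00136°.
Converting to metres (1° lat = 111200 m, cos φ = 0.995203): observed ΔN = 122.3 m, observed ΔE = -150.5 m.
Subtracting the expected shift leaves a residual of 122.3 − (105.8) = 16.5 m north and -150.5 − (-185.2) = 34.7 m east.
Residual distance = √(16.5² + 34.7²) = 38.4 m.

38 m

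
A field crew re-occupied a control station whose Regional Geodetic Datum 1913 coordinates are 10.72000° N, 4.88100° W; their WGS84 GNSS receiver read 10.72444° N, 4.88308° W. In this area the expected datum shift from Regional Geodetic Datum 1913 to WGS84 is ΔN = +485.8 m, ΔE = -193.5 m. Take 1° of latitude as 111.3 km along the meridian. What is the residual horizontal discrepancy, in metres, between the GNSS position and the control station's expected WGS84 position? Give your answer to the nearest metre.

Observed coordinate differences: Δφ = +0.00444°, Δλ = -0.00208°.
Converting to metres (1° lat = 111300 m, cos φ = 0.982548): observed ΔN = 494.2 m, observed ΔE = -227.5 m.
Subtracting the expected shift leaves a residual of 494.2 − (485.8) = 8.4 m north and -227.5 − (-193.5) = -34.0 m east.
Residual distance = √(8.4² + (-34.0)²) = 35.0 m.

35 m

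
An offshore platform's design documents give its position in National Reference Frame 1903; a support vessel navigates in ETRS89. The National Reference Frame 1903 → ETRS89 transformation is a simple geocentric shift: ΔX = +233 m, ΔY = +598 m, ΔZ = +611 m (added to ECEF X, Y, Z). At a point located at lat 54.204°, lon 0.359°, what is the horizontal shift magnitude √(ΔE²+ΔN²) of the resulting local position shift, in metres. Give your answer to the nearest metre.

619 m

At φ = 54.204°, λ = 0.359°: sin φ = 0.811105, cos φ = 0.584901, sin λ = 0.006266, cos λ = 0.999980.
ΔE = −sin λ·ΔX + cos λ·ΔY = −(0.006266)·(233) + (0.999980)·(598) = 596.53 m.
ΔN = −sin φ cos λ·ΔX − sin φ sin λ·ΔY + cos φ·ΔZ = −(0.811105)(0.999980)(233) − (0.811105)(0.006266)(598) + (0.584901)(611) = 165.35 m.
Horizontal magnitude = √(ΔE² + ΔN²) = √(596.53² + 165.35²) = 619.02 m.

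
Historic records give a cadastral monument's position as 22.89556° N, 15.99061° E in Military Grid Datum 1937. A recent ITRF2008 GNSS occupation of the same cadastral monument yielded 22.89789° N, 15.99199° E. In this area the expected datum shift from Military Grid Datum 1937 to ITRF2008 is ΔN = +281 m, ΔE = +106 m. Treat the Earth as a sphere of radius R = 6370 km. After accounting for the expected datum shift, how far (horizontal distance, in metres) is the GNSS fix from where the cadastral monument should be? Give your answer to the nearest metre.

42 m

Observed coordinate differences: Δφ = +0.00233°, Δλ = +0.00138°.
Converting to metres (1° lat = 111177 m, cos φ = 0.921216): observed ΔN = 259.0 m, observed ΔE = 141.3 m.
Subtracting the expected shift leaves a residual of 259.0 − (281) = -22.0 m north and 141.3 − (106) = 35.3 m east.
Residual distance = √((-22.0)² + 35.3²) = 41.6 m.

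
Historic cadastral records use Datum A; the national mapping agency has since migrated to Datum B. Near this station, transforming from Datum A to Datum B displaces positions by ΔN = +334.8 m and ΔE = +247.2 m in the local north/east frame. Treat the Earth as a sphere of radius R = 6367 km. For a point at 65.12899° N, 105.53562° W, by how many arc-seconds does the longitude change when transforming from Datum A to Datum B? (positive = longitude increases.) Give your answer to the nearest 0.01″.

Δλ = 19.04″

At latitude 65.12899°, cos φ = 0.420577.
One radian of longitude at latitude φ spans R cos φ, so Δλ = ΔE / (R cos φ) = 247.2 / (6367000 × 0.420577) = 9.2314e-05 rad = 19.041″.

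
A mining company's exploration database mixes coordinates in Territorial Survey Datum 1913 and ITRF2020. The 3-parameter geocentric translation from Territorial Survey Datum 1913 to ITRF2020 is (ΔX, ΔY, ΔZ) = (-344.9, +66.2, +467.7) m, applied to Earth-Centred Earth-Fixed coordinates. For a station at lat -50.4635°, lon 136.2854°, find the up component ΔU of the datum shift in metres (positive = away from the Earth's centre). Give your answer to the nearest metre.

ΔU = -173 m

At φ = -50.4635°, λ = 136.2854°: sin φ = -0.771219, cos φ = 0.636570, sin λ = 0.691067, cos λ = -0.722791.
ΔU = cos φ cos λ·ΔX + cos φ sin λ·ΔY + sin φ·ΔZ = (0.636570)(-0.722791)(-344.9) + (0.636570)(0.691067)(66.2) + (-0.771219)(467.7) = -172.89 m.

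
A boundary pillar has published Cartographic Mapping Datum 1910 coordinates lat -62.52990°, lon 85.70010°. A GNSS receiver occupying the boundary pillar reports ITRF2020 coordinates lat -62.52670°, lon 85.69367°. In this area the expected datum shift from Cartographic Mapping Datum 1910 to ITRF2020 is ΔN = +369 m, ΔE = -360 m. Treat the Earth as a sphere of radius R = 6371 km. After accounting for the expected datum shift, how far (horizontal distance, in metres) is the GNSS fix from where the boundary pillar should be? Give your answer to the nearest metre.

Observed coordinate differences: Δφ = +0.00320°, Δλ = -0.00643°.
Converting to metres (1° lat = 111195 m, cos φ = 0.461286): observed ΔN = 355.8 m, observed ΔE = -329.8 m.
Subtracting the expected shift leaves a residual of 355.8 − (369) = -13.2 m north and -329.8 − (-360) = 30.2 m east.
Residual distance = √((-13.2)² + 30.2²) = 32.9 m.

33 m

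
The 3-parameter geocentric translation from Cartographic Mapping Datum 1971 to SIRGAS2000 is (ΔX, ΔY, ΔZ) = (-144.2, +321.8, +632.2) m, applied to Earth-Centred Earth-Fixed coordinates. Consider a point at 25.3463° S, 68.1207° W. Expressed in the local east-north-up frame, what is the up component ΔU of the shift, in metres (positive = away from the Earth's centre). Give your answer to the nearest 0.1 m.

The local up (radial) axis is (cos φ cos λ, cos φ sin λ, sin φ), giving ΔU = -48.564 − 269.875 − 270.637 = -589.08 m.

ΔU = -589.1 m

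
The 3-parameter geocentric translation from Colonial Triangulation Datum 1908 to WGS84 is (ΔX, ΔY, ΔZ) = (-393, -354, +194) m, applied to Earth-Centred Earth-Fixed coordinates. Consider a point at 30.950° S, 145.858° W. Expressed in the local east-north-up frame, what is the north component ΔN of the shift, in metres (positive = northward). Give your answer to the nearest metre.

At φ = -30.950°, λ = -145.858°: sin φ = -0.514290, cos φ = 0.857616, sin λ = -0.561246, cos λ = -0.827649.
ΔN = −sin φ cos λ·ΔX − sin φ sin λ·ΔY + cos φ·ΔZ = −(-0.514290)(-0.827649)(-393) − (-0.514290)(-0.561246)(-354) + (0.857616)(194) = 435.84 m.

ΔN = 436 m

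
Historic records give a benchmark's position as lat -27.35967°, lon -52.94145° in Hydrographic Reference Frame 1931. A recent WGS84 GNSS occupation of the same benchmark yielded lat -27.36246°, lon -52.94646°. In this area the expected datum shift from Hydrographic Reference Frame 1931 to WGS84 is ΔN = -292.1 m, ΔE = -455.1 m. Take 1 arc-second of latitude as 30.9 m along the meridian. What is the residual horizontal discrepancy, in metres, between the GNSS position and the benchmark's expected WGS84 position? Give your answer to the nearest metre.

44 m

Observed coordinate differences: Δφ = -0.00279°, Δλ = -0.00501°.
Converting to metres (1° lat = 111240 m, cos φ = 0.888139): observed ΔN = -310.4 m, observed ΔE = -495.0 m.
Subtracting the expected shift leaves a residual of -310.4 − (-292.1) = -18.3 m north and -495.0 − (-455.1) = -39.9 m east.
Residual distance = √((-18.3)² + (-39.9)²) = 43.9 m.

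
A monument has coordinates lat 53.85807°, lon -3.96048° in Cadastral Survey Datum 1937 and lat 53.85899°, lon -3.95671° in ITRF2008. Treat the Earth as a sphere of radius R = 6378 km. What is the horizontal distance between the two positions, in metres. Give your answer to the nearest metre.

268 m

Δφ = 53.85899° − 53.85807° = +0.00092°; Δλ = -3.95671° − -3.96048° = +0.00377°.
1° along a meridian = πR/180 = 111317 m.
ΔN = Δφ × 111317 = 102.4 m; ΔE = Δλ × 111317 × cos(53.85807°) = +0.00377 × 111317 × 0.589787 = 247.5 m.
Distance = √(ΔE² + ΔN²) = √(247.5² + 102.4²) = 267.9 m.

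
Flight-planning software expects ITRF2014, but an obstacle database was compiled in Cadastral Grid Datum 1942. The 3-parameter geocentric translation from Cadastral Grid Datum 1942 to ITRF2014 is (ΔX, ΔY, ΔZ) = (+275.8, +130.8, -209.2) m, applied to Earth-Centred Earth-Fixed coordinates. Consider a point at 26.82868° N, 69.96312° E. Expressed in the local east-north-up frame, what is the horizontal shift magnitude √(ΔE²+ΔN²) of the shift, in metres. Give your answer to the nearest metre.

At φ = 26.82868°, λ = 69.96312°: sin φ = 0.451324, cos φ = 0.892360, sin λ = 0.939472, cos λ = 0.342625.
ΔE = −sin λ·ΔX + cos λ·ΔY = −(0.939472)·(275.8) + (0.342625)·(130.8) = -214.29 m.
ΔN = −sin φ cos λ·ΔX − sin φ sin λ·ΔY + cos φ·ΔZ = −(0.451324)(0.342625)(275.8) − (0.451324)(0.939472)(130.8) + (0.892360)(-209.2) = -284.79 m.
Horizontal magnitude = √(ΔE² + ΔN²) = √((-214.29)² + (-284.79)²) = 356.41 m.

356 m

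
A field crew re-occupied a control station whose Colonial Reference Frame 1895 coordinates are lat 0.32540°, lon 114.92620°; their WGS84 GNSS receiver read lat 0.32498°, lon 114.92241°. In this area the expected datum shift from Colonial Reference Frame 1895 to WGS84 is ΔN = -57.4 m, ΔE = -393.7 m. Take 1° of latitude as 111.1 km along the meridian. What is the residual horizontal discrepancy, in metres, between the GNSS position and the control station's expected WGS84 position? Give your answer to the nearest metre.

Observed coordinate differences: Δφ = -0.00042°, Δλ = -0.00379°.
Converting to metres (1° lat = 111100 m, cos φ = 0.999984): observed ΔN = -46.7 m, observed ΔE = -421.1 m.
Subtracting the expected shift leaves a residual of -46.7 − (-57.4) = 10.7 m north and -421.1 − (-393.7) = -27.4 m east.
Residual distance = √(10.7² + (-27.4)²) = 29.4 m.

29 m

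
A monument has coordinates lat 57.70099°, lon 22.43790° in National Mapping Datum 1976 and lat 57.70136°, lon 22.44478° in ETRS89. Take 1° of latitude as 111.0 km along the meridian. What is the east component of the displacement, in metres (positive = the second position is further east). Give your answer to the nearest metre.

Δφ = 57.70136° − 57.70099° = +0.00037°; Δλ = 22.44478° − 22.43790° = +0.00688°.
ΔN = Δφ × 111000 = 41.1 m; ΔE = Δλ × 111000 × cos(57.70099°) = +0.00688 × 111000 × 0.534338 = 408.1 m.

ΔE = 408 m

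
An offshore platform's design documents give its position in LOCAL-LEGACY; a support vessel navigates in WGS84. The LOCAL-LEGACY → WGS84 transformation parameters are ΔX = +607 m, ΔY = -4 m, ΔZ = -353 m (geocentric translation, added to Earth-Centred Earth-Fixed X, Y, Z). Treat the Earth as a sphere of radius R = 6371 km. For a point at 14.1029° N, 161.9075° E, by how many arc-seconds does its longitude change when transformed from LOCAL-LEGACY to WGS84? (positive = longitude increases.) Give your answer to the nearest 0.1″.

sin φ = 0.243664, cos φ = 0.969860, sin λ = 0.310552, cos λ = -0.950556.
East component: ΔE = −sin λ·ΔX + cos λ·ΔY = −(0.310552)(607) + (-0.950556)(-4) = -184.70 m.
1° of latitude spans πR/180 = 111195 m; at latitude φ, 1° of longitude spans that × cos φ = 107843.5 m, so Δλ = -184.70 / 107843.5 × 3600 = -6.166″.

Δλ = -6.2″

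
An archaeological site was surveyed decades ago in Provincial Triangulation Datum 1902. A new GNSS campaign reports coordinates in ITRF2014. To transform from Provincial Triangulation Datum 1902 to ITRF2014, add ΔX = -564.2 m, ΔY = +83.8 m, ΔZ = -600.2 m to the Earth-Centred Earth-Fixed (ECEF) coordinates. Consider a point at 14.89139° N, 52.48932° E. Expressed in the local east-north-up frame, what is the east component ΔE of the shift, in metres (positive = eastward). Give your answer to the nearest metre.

The local east axis at (φ, λ) is (−sin λ, cos λ, 0), so ΔE = −sin(52.48932°)·(-564.2) + cos(52.48932°)·83.8 = 498.57 m.

ΔE = 499 m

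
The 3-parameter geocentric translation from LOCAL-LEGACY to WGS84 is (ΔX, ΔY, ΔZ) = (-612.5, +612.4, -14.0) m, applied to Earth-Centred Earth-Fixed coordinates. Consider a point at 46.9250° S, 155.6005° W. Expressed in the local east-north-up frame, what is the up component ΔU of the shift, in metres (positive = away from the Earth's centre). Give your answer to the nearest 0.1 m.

ΔU = 218.4 m

The local up (radial) axis is (cos φ cos λ, cos φ sin λ, sin φ), giving ΔU = 380.950 − 172.774 + 10.226 = 218.40 m.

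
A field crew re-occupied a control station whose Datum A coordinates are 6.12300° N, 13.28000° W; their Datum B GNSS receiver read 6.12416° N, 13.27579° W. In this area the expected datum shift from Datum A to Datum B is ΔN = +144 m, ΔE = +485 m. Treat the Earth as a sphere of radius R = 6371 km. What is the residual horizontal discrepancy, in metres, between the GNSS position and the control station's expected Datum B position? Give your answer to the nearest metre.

Observed coordinate differences: Δφ = +0.00116°, Δλ = +0.00421°.
Converting to metres (1° lat = 111195 m, cos φ = 0.994295): observed ΔN = 129.0 m, observed ΔE = 465.5 m.
Subtracting the expected shift leaves a residual of 129.0 − (144) = -15.0 m north and 465.5 − (485) = -19.5 m east.
Residual distance = √((-15.0)² + (-19.5)²) = 24.6 m.

25 m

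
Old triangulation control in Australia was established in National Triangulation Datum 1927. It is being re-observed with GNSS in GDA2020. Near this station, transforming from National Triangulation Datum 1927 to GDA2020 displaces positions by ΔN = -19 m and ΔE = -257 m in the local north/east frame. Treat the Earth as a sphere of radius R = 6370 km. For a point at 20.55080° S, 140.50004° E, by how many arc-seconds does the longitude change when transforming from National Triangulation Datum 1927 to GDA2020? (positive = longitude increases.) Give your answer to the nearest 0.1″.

At latitude -20.55080°, cos φ = 0.936361.
One radian of longitude at latitude φ spans R cos φ, so Δλ = ΔE / (R cos φ) = -257.0 / (6370000 × 0.936361) = -4.3087e-05 rad = -8.887″.

Δλ = -8.9″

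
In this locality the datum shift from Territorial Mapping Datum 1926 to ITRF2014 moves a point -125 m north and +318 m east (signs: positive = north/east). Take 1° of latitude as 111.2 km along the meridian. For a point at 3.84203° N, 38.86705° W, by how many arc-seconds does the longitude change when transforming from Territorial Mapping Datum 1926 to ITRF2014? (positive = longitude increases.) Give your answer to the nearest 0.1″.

Δλ = 10.3″

At latitude 3.84203°, cos φ = 0.997753.
1° of longitude at this latitude = 111.2 × cos φ = 110.95 km, so Δλ = 318.0 / 110950.1 = 0.0028662° = 10.318″.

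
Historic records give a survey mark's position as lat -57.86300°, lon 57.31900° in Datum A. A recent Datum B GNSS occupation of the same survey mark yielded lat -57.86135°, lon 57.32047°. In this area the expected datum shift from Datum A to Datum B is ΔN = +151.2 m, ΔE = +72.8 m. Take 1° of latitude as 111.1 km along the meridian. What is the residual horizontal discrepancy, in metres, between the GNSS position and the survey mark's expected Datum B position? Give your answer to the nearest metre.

35 m

Observed coordinate differences: Δφ = +0.00165°, Δλ = +0.00147°.
Converting to metres (1° lat = 111100 m, cos φ = 0.531946): observed ΔN = 183.3 m, observed ΔE = 86.9 m.
Subtracting the expected shift leaves a residual of 183.3 − (151.2) = 32.1 m north and 86.9 − (72.8) = 14.1 m east.
Residual distance = √(32.1² + 14.1²) = 35.1 m.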